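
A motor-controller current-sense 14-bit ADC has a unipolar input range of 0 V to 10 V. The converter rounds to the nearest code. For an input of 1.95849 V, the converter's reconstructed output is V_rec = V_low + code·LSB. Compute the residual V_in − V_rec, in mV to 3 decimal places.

-0.128 mV

Step size: 10 V ÷ 2^14 = 0.610 mV.
(V_in − V_low)/LSB = (1.95849 − 0)/0.000610352 = 3208.7900 → code 3209 (round).
Code 3209 maps back to 0 + 3209×0.000610352 V = 1.9586182 V.
V_in − V_rec = -0.000128164 V = -0.128 mV.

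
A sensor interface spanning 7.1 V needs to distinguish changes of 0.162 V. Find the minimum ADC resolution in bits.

Number of steps required ≥ 7.1 V / 0.162 V = 43.83.
Need 2^N ≥ 43.83; 2^5 = 32, 2^6 = 64.
Minimum N = 6.

6 bits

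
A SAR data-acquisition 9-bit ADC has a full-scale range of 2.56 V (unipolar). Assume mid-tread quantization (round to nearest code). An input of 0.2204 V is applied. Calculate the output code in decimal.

code 44

LSB = 2.56 V / 512 = 5.000 mV.
(V_in − V_low)/LSB = (0.2204 − 0) / 0.005 = 44.080.
Round → code 44.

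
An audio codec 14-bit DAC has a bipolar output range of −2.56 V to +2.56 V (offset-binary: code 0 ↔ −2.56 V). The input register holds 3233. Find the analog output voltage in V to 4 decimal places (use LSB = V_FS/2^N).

LSB = 5.12 V / 2^14 = 312.50 µV.
V_out = (−2.56) + 3233 × 0.0003125 V = -1.54969 V.

-1.5497 V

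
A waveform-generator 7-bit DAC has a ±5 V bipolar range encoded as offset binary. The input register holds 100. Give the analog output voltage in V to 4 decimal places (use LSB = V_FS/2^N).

LSB = 10 V / 2^7 = 78.125 mV.
V_out = (−5) + 100 × 0.078125 V = 2.8125 V.

2.8125 V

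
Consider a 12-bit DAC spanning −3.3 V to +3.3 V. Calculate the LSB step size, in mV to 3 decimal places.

Full-scale span = 6.6 V.
LSB = 6.6 / 2^12 = 6.6 / 4096 = 0.00161133 V = 1.611 mV.

1.611 mV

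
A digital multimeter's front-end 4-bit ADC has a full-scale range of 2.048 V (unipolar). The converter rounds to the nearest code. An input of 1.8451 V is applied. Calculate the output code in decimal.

Full-scale span = 2.048 V; LSB = 2.048/2^4 = 128.000 mV.
(V_in − V_low)/LSB = (1.8451 − 0) / 0.128 = 14.415.
round(14.415) = 14.

code 14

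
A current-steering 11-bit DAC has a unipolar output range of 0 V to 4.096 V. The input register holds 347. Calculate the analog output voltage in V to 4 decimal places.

0.6940 V

LSB = 4.096 V / 2^11 = 2.000 mV.
V_out = 0 + 347 × 0.002 V = 0.694 V.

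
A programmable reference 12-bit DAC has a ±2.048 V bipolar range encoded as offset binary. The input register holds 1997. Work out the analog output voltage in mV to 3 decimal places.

LSB = 4.096 V / 2^12 = 1.000 mV.
V_out = (−2.048) + 1997 × 0.001 V = -0.051 V.
= -51.000 mV.

-51.000 mV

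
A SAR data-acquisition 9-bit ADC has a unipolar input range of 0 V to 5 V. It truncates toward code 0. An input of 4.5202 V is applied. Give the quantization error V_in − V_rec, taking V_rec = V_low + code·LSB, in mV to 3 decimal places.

One LSB is 5 V / 512 = 9.766 mV.
(4.5202 − 0)/0.00976562 = 462.8685; ⌊·⌋ gives code 462.
Reconstructed: 4.5117188 V.
Error = 4.5202 − 4.5117188 = 0.00848125 V = 8.481 mV.

8.481 mV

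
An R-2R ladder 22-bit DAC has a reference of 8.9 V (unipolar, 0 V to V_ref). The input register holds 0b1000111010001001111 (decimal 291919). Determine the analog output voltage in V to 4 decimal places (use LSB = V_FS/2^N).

0.6194 V

LSB = 8.9 V / 2^22 = 2.12 µV.
Code 0b1000111010001001111 = 291919 decimal.
V_out = 0 + 291919 × 2.12193e-06 V = 0.61943 V.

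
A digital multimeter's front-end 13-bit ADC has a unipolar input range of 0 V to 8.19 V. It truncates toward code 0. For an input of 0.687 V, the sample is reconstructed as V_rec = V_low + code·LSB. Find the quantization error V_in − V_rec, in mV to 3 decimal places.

Step size: 8.19 V ÷ 2^13 = 1.000 mV.
(0.687 − 0)/0.000999756 = 687.1678; ⌊·⌋ gives code 687.
Reconstructed: 0.68683228 V.
Difference: 0.000167725 V → 0.168 mV.

0.168 mV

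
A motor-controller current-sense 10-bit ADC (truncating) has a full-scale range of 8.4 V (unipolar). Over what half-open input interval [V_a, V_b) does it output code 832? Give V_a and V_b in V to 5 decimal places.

[6.82500 V, 6.83320 V)

LSB = 8.4/2^10 = 8.203 mV.
V_a = V_low + 832·LSB = 6.825 V; V_b = V_low + 833·LSB = 6.8332 V.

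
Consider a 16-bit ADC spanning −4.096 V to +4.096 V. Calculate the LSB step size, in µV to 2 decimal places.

Full-scale span = 8.192 V.
LSB = 8.192 / 2^16 = 8.192 / 65536 = 0.000125 V = 125.00 µV.

125.00 µV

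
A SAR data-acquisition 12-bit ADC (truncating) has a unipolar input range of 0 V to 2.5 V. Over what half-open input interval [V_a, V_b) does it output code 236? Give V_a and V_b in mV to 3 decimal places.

[144.043 mV, 144.653 mV)

LSB = 2.5/2^12 = 0.610 mV.
V_a = V_low + 236·LSB = 0.144043 V; V_b = V_low + 237·LSB = 0.144653 V.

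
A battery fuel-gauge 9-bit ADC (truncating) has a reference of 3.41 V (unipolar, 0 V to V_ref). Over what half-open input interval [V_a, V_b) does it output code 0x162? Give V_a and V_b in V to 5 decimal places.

LSB = 3.41/2^9 = 6.660 mV.
Code 0x162 = 354 decimal.
V_a = V_low + 354·LSB = 2.3577 V; V_b = V_low + 355·LSB = 2.36436 V.

[2.35770 V, 2.36436 V)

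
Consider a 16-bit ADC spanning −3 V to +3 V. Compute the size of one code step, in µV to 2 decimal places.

Full-scale span = 6 V.
LSB = 6 / 2^16 = 6 / 65536 = 9.15527e-05 V = 91.55 µV.

91.55 µV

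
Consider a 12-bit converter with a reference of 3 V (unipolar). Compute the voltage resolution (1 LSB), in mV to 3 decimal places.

Full-scale span = 3 V.
LSB = 3 / 2^12 = 3 / 4096 = 0.000732422 V = 0.732 mV.

0.732 mV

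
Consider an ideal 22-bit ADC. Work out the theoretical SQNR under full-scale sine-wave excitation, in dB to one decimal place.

134.2 dB

SNR ≈ 6.02·N + 1.76 dB = 6.02·22 + 1.76 = 134.20 dB.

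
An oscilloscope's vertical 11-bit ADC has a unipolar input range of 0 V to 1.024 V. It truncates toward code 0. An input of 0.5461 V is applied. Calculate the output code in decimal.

Full-scale span = 1.024 V; LSB = 1.024/2^11 = 0.500 mV.
(V_in − V_low)/LSB = (0.5461 − 0) / 0.0005 = 1092.200.
So the output code is 1092.

code 1092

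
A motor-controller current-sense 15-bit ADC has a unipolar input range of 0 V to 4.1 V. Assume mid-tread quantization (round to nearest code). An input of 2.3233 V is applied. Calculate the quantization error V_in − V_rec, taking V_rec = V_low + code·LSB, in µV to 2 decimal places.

One LSB is 4.1 V / 32768 = 125.12 µV.
(V_in − V_low)/LSB = (2.3233 − 0)/0.000125122 = 18568.2669 → code 18568 (round).
Reconstructed: 2.3232666 V.
V_in − V_rec = 3.33984e-05 V = 33.40 µV.

33.40 µV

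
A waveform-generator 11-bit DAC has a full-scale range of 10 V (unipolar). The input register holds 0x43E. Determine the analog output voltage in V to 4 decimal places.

5.3027 V

LSB = 10 V / 2^11 = 4.883 mV.
Code 0x43E = 1086 decimal.
V_out = 0 + 1086 × 0.00488281 V = 5.30273 V.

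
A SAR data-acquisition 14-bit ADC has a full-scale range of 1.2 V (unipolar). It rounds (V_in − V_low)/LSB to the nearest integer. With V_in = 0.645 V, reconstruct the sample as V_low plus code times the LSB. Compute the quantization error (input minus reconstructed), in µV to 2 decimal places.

29.30 µV

LSB = 1.2/2^14 = 73.24 µV.
Scaled input = 8806.4000 LSBs, so code = 8806.
Code 8806 maps back to 0 + 8806×7.32422e-05 V = 0.6449707 V.
Difference: 2.92969e-05 V → 29.30 µV.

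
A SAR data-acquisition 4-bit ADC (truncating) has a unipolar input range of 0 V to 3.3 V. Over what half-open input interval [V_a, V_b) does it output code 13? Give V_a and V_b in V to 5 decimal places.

LSB = 3.3/2^4 = 206.250 mV.
V_a = V_low + 13·LSB = 2.68125 V; V_b = V_low + 14·LSB = 2.8875 V.

[2.68125 V, 2.88750 V)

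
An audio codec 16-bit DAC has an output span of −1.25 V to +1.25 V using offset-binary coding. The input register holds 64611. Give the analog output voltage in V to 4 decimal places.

1.2147 V

LSB = 2.5 V / 2^16 = 38.15 µV.
V_out = (−1.25) + 64611 × 3.8147e-05 V = 1.21471 V.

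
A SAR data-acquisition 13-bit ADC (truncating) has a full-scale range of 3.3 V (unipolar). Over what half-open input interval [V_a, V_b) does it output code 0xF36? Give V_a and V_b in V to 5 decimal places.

LSB = 3.3/2^13 = 402.83 µV.
Code 0xF36 = 3894 decimal.
V_a = V_low + 3894·LSB = 1.56863 V; V_b = V_low + 3895·LSB = 1.56903 V.

[1.56863 V, 1.56903 V)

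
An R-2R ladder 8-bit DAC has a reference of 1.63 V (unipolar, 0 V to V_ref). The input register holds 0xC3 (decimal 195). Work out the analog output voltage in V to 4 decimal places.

LSB = 1.63 V / 2^8 = 6.367 mV.
Code 0xC3 = 195 decimal.
V_out = 0 + 195 × 0.00636719 V = 1.2416 V.

1.2416 V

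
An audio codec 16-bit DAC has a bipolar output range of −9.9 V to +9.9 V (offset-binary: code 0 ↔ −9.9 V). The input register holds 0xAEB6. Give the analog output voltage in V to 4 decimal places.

LSB = 19.8 V / 2^16 = 302.12 µV.
Code 0xAEB6 = 44726 decimal.
V_out = (−9.9) + 44726 × 0.000302124 V = 3.6128 V.

3.6128 V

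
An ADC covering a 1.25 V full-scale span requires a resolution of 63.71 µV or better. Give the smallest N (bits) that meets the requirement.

Number of steps required ≥ 1.25 V / 63.71 µV = 19620.15.
Need 2^N ≥ 19620.15; 2^14 = 16384, 2^15 = 32768.
Minimum N = 15.

15 bits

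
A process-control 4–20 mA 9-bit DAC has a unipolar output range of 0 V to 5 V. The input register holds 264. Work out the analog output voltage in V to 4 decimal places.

2.5781 V

LSB = 5 V / 2^9 = 9.766 mV.
V_out = 0 + 264 × 0.00976562 V = 2.57812 V.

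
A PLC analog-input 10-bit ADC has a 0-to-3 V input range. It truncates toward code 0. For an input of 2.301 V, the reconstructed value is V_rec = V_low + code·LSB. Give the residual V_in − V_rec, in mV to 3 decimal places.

Step size: 3 V ÷ 2^10 = 2.930 mV.
(2.301 − 0)/0.00292969 = 785.4080; ⌊·⌋ gives code 785.
V_rec = 0 + 785·0.00292969 = 2.2998047 V.
Difference: 0.00119531 V → 1.195 mV.

1.195 mV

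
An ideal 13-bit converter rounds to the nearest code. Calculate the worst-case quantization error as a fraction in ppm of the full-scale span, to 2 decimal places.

61.04 ppm

Rounding → worst-case error = ½ LSB = V_FS/2^14, so 1e+06/16384 = 61.0352 ppm of full scale.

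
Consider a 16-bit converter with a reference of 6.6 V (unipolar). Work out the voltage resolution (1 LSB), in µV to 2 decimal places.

100.71 µV

Full-scale span = 6.6 V.
LSB = 6.6 / 2^16 = 6.6 / 65536 = 0.000100708 V = 100.71 µV.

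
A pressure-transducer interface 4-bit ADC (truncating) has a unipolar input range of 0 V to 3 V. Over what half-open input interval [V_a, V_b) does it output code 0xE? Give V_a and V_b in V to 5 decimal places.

LSB = 3/2^4 = 187.500 mV.
Code 0xE = 14 decimal.
V_a = V_low + 14·LSB = 2.625 V; V_b = V_low + 15·LSB = 2.8125 V.

[2.62500 V, 2.81250 V)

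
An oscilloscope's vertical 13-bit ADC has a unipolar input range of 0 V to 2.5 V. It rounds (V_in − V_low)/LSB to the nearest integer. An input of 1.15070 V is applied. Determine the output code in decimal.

With 8192 levels over 2.5 V, one step is 305.18 µV.
Input sits at 3770.614 steps above V_low.
Round → code 3771.

code 3771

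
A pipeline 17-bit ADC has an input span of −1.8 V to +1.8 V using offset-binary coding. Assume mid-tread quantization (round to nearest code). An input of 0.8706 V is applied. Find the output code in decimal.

code 97234

Full-scale span = 3.6 V; LSB = 3.6/2^17 = 27.47 µV.
Input sits at 97233.579 steps above V_low.
So the output code is 97234.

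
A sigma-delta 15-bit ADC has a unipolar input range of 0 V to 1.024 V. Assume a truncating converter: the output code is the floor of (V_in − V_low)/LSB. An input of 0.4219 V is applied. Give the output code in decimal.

LSB = 1.024 V / 32768 = 31.25 µV.
(0.4219 − 0) / 3.125e-05 = 13500.800 LSBs.
Floor → code 13500.

code 13500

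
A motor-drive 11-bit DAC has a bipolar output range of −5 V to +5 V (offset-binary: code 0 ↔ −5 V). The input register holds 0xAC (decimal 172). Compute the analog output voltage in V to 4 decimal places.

-4.1602 V

LSB = 10 V / 2^11 = 4.883 mV.
Code 0xAC = 172 decimal.
V_out = (−5) + 172 × 0.00488281 V = -4.16016 V.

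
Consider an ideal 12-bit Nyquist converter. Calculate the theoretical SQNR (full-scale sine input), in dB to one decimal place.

74.0 dB

SNR ≈ 6.02·N + 1.76 dB = 6.02·12 + 1.76 = 74.00 dB.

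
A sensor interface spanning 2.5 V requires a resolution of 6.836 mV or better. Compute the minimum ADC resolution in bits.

9 bits

Number of steps required ≥ 2.5 V / 6.836 mV = 365.71.
Need 2^N ≥ 365.71; 2^8 = 256, 2^9 = 512.
Minimum N = 9.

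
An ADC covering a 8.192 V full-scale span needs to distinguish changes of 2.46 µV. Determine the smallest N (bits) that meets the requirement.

Number of steps required ≥ 8.192 V / 2.46 µV = 3330081.30.
Need 2^N ≥ 3330081.30; 2^21 = 2097152, 2^22 = 4194304.
Minimum N = 22.

22 bits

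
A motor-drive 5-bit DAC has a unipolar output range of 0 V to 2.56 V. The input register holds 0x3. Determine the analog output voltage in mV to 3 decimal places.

LSB = 2.56 V / 2^5 = 80.000 mV.
Code 0x3 = 3 decimal.
V_out = 0 + 3 × 0.08 V = 0.24 V.
= 240.000 mV.

240.000 mV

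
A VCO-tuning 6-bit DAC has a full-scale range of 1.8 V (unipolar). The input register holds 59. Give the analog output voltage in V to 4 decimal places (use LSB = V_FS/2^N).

1.6594 V

LSB = 1.8 V / 2^6 = 28.125 mV.
V_out = 0 + 59 × 0.028125 V = 1.65938 V.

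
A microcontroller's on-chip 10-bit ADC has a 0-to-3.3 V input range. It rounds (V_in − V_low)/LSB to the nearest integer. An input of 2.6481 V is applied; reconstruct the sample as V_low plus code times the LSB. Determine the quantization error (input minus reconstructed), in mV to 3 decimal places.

-0.923 mV

Step size: 3.3 V ÷ 2^10 = 3.223 mV.
(V_in − V_low)/LSB = (2.6481 − 0)/0.00322266 = 821.7135 → code 822 (round).
Reconstructed: 2.6490234 V.
V_in − V_rec = -0.000923437 V = -0.923 mV.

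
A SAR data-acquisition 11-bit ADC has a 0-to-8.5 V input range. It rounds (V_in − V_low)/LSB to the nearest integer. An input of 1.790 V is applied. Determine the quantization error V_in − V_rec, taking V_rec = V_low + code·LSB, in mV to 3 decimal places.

1.182 mV

Step size: 8.5 V ÷ 2^11 = 4.150 mV.
(V_in − V_low)/LSB = (1.790 − 0)/0.00415039 = 431.2847 → code 431 (round).
V_rec = 0 + 431·0.00415039 = 1.7888184 V.
V_in − V_rec = 0.00118164 V = 1.182 mV.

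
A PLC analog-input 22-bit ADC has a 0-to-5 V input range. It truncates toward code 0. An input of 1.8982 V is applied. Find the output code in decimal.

code 1592325

With 4194304 levels over 5 V, one step is 1.19 µV.
Input sits at 1592325.571 steps above V_low.
Floor → code 1592325.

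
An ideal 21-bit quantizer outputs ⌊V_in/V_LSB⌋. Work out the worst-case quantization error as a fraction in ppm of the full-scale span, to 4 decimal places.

0.4768 ppm

Truncating → worst-case error = 1 LSB = V_FS/2^21, so 1e+06/2097152 = 0.476837 ppm of full scale.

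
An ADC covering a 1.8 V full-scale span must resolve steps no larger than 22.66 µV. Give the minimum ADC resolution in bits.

Number of steps required ≥ 1.8 V / 22.66 µV = 79435.13.
Need 2^N ≥ 79435.13; 2^16 = 65536, 2^17 = 131072.
Minimum N = 17.

17 bits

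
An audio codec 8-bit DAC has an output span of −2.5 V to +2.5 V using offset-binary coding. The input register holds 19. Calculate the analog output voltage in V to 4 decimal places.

-2.1289 V

LSB = 5 V / 2^8 = 19.531 mV.
V_out = (−2.5) + 19 × 0.0195312 V = -2.12891 V.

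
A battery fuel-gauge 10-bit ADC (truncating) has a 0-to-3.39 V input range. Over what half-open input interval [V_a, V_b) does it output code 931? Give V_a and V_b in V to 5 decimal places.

[3.08212 V, 3.08543 V)

LSB = 3.39/2^10 = 3.311 mV.
V_a = V_low + 931·LSB = 3.08212 V; V_b = V_low + 932·LSB = 3.08543 V.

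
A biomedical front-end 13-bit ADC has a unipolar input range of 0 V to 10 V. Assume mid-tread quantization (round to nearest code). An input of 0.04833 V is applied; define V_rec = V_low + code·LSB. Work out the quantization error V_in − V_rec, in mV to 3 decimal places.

LSB = 10/2^13 = 1.221 mV.
(V_in − V_low)/LSB = (0.04833 − 0)/0.0012207 = 39.5919 → code 40 (round).
Code 40 maps back to 0 + 40×0.0012207 V = 0.048828125 V.
V_in − V_rec = -0.000498125 V = -0.498 mV.

-0.498 mV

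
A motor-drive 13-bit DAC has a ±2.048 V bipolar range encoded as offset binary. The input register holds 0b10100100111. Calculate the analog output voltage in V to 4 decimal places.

-1.3885 V

LSB = 4.096 V / 2^13 = 0.500 mV.
Code 0b10100100111 = 1319 decimal.
V_out = (−2.048) + 1319 × 0.0005 V = -1.3885 V.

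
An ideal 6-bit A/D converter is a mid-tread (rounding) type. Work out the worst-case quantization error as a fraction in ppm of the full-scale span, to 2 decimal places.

Rounding → worst-case error = ½ LSB = V_FS/2^7, so 1e+06/128 = 7812.5 ppm of full scale.

7812.50 ppm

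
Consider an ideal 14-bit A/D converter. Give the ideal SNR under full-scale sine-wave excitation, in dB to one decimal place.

86.0 dB

SNR ≈ 6.02·N + 1.76 dB = 6.02·14 + 1.76 = 86.04 dB.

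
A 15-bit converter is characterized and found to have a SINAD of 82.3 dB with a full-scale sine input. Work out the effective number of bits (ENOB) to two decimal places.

ENOB = (SINAD − 1.76) / 6.02 = (82.3 − 1.76)/6.02 = 13.379.

13.38 bits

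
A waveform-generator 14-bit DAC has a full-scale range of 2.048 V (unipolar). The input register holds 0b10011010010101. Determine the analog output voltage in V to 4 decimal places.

1.2346 V

LSB = 2.048 V / 2^14 = 125.00 µV.
Code 0b10011010010101 = 9877 decimal.
V_out = 0 + 9877 × 0.000125 V = 1.23463 V.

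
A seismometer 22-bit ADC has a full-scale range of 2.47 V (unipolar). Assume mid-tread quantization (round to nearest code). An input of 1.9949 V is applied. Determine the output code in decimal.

LSB = 2.47 V / 4194304 = 0.59 µV.
Input sits at 3387537.267 steps above V_low.
So the output code is 3387537.

code 3387537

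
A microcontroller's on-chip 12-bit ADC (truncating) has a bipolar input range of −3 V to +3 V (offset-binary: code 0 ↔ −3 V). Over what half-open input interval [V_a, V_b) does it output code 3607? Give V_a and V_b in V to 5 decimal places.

[2.28369 V, 2.28516 V)

LSB = 6/2^12 = 1.465 mV.
V_a = V_low + 3607·LSB = 2.28369 V; V_b = V_low + 3608·LSB = 2.28516 V.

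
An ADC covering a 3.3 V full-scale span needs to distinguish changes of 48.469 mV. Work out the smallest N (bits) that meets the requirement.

7 bits

Number of steps required ≥ 3.3 V / 48.469 mV = 68.08.
Need 2^N ≥ 68.08; 2^6 = 64, 2^7 = 128.
Minimum N = 7.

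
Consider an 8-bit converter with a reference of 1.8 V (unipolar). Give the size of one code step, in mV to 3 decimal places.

7.031 mV

Full-scale span = 1.8 V.
LSB = 1.8 / 2^8 = 1.8 / 256 = 0.00703125 V = 7.031 mV.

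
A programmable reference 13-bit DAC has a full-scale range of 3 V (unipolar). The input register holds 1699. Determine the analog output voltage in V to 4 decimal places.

0.6222 V

LSB = 3 V / 2^13 = 366.21 µV.
V_out = 0 + 1699 × 0.000366211 V = 0.622192 V.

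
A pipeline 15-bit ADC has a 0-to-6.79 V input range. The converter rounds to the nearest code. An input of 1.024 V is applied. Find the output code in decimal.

Full-scale span = 6.79 V; LSB = 6.79/2^15 = 207.21 µV.
Input sits at 4941.743 steps above V_low.
round(4941.743) = 4942.

code 4942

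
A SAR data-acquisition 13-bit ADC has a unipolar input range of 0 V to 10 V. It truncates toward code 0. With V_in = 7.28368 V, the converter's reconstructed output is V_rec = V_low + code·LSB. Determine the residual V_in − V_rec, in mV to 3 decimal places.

One LSB is 10 V / 8192 = 1.221 mV.
(7.28368 − 0)/0.0012207 = 5966.7907; ⌊·⌋ gives code 5966.
Code 5966 maps back to 0 + 5966×0.0012207 V = 7.2827148 V.
Difference: 0.000965156 V → 0.965 mV.

0.965 mV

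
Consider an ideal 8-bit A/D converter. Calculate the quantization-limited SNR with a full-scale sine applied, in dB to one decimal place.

49.9 dB

SNR ≈ 6.02·N + 1.76 dB = 6.02·8 + 1.76 = 49.92 dB.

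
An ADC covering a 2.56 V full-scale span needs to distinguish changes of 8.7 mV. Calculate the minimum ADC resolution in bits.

Number of steps required ≥ 2.56 V / 8.7 mV = 294.25.
Need 2^N ≥ 294.25; 2^8 = 256, 2^9 = 512.
Minimum N = 9.

9 bits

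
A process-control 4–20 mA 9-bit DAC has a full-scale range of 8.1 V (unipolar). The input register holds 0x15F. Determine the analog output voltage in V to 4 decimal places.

LSB = 8.1 V / 2^9 = 15.820 mV.
Code 0x15F = 351 decimal.
V_out = 0 + 351 × 0.0158203 V = 5.55293 V.

5.5529 V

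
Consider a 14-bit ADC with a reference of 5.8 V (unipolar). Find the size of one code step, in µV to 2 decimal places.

Full-scale span = 5.8 V.
LSB = 5.8 / 2^14 = 5.8 / 16384 = 0.000354004 V = 354.00 µV.

354.00 µV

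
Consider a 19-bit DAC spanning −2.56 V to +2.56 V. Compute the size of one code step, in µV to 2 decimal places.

Full-scale span = 5.12 V.
LSB = 5.12 / 2^19 = 5.12 / 524288 = 9.76563e-06 V = 9.77 µV.

9.77 µV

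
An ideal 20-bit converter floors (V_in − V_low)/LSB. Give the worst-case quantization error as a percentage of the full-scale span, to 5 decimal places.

0.00010 %

Truncating → worst-case error = 1 LSB = V_FS/2^20, so 100/1048576 = 9.53674e-05 % of full scale.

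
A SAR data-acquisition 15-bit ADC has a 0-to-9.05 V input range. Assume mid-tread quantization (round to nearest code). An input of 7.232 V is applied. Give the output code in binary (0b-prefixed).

Full-scale span = 9.05 V; LSB = 9.05/2^15 = 276.18 µV.
(7.232 − 0) / 0.000276184 = 26185.434 LSBs.
Round → code 26185.
In binary (0b-prefixed): 0b110011001001001.

code 0b110011001001001 (decimal 26185)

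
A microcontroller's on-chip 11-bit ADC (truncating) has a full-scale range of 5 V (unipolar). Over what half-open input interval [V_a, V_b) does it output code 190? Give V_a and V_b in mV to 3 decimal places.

LSB = 5/2^11 = 2.441 mV.
V_a = V_low + 190·LSB = 0.463867 V; V_b = V_low + 191·LSB = 0.466309 V.

[463.867 mV, 466.309 mV)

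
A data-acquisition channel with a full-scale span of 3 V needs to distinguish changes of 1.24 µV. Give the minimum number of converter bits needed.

Number of steps required ≥ 3 V / 1.24 µV = 2419354.84.
Need 2^N ≥ 2419354.84; 2^21 = 2097152, 2^22 = 4194304.
Minimum N = 22.

22 bits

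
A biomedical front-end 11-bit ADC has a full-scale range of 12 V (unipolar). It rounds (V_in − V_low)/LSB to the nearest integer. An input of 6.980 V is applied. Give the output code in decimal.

code 1191

Full-scale span = 12 V; LSB = 12/2^11 = 5.859 mV.
Input sits at 1191.253 steps above V_low.
So the output code is 1191.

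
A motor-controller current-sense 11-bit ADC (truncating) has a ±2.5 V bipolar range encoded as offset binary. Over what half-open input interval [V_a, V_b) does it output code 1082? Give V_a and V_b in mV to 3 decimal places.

LSB = 5/2^11 = 2.441 mV.
V_a = V_low + 1082·LSB = 0.141602 V; V_b = V_low + 1083·LSB = 0.144043 V.

[141.602 mV, 144.043 mV)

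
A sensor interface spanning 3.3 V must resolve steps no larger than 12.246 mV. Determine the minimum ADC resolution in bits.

9 bits

Number of steps required ≥ 3.3 V / 12.246 mV = 269.48.
Need 2^N ≥ 269.48; 2^8 = 256, 2^9 = 512.
Minimum N = 9.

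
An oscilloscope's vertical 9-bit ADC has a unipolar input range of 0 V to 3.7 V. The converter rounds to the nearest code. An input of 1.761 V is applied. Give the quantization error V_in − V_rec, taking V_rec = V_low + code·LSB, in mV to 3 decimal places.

LSB = 3.7/2^9 = 7.227 mV.
Scaled input = 243.6843 LSBs, so code = 244.
Code 244 maps back to 0 + 244×0.00722656 V = 1.7632812 V.
Difference: -0.00228125 V → -2.281 mV.

-2.281 mV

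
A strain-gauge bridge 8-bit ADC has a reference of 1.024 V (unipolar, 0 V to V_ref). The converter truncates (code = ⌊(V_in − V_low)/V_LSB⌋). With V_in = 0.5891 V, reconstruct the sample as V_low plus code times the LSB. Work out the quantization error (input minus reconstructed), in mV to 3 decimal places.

1.100 mV

LSB = 1.024/2^8 = 4.000 mV.
(V_in − V_low)/LSB = (0.5891 − 0)/0.004 = 147.2750 → code 147 (floor).
Reconstructed: 0.588 V.
Error = 0.5891 − 0.588 = 0.0011 V = 1.100 mV.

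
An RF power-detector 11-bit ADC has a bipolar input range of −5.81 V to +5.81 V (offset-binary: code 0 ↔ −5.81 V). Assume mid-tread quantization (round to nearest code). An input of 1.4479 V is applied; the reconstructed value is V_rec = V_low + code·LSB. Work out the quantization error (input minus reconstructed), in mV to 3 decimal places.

1.074 mV

One LSB is 11.62 V / 2048 = 5.674 mV.
(V_in − V_low)/LSB = (1.4479 − (−5.81))/0.00567383 = 1279.1893 → code 1279 (round).
Code 1279 maps back to (−5.81) + 1279×0.00567383 V = 1.4468262 V.
Error = 1.4479 − 1.4468262 = 0.00107383 V = 1.074 mV.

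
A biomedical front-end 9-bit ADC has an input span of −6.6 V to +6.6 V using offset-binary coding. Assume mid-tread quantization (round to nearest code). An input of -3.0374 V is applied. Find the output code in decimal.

code 138

With 512 levels over 13.2 V, one step is 25.781 mV.
(V_in − V_low)/LSB = (-3.0374 − (−6.6)) / 0.0257812 = 138.186.
Round → code 138.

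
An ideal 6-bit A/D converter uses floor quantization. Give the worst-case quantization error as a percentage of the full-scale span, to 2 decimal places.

1.56 %

Truncating → worst-case error = 1 LSB = V_FS/2^6, so 100/64 = 1.5625 % of full scale.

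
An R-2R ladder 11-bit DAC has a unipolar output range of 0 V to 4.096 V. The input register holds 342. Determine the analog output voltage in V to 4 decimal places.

0.6840 V

LSB = 4.096 V / 2^11 = 2.000 mV.
V_out = 0 + 342 × 0.002 V = 0.684 V.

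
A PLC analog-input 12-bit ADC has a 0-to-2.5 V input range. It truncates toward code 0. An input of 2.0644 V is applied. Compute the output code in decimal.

code 3382

Full-scale span = 2.5 V; LSB = 2.5/2^12 = 0.610 mV.
(2.0644 − 0) / 0.000610352 = 3382.313 LSBs.
So the output code is 3382.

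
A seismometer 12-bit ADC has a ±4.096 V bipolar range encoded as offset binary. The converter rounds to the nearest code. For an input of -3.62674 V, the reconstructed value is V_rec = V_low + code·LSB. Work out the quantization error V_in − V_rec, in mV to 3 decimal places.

Step size: 8.192 V ÷ 2^12 = 2.000 mV.
(-3.62674 − (−4.096))/0.002 = 234.6300; round gives code 235.
Reconstructed: -3.626 V.
Difference: -0.00074 V → -0.740 mV.

-0.740 mV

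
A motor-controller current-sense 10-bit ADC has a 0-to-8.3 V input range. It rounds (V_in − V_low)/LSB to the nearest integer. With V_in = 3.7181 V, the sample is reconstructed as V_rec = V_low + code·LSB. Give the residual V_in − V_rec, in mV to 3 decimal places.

-2.310 mV

Step size: 8.3 V ÷ 2^10 = 8.105 mV.
Scaled input = 458.7150 LSBs, so code = 459.
V_rec = 0 + 459·0.00810547 = 3.7204102 V.
Error = 3.7181 − 3.7204102 = -0.00231016 V = -2.310 mV.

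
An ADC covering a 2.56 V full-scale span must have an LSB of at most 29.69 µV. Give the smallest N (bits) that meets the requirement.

17 bits

Number of steps required ≥ 2.56 V / 29.69 µV = 86224.32.
Need 2^N ≥ 86224.32; 2^16 = 65536, 2^17 = 131072.
Minimum N = 17.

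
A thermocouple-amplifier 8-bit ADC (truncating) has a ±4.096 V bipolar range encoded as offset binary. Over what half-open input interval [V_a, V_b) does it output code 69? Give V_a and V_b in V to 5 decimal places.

LSB = 8.192/2^8 = 32.000 mV.
V_a = V_low + 69·LSB = -1.888 V; V_b = V_low + 70·LSB = -1.856 V.

[-1.88800 V, -1.85600 V)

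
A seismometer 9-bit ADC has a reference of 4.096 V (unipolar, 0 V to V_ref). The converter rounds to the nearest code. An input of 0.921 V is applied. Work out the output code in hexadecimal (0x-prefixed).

code 0x73 (decimal 115)

With 512 levels over 4.096 V, one step is 8.000 mV.
Input sits at 115.125 steps above V_low.
round(115.125) = 115.
In hexadecimal (0x-prefixed): 0x73.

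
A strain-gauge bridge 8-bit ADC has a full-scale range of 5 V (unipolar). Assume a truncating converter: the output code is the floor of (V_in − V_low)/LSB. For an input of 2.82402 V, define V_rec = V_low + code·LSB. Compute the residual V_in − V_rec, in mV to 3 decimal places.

Step size: 5 V ÷ 2^8 = 19.531 mV.
Scaled input = 144.5898 LSBs, so code = 144.
V_rec = 0 + 144·0.0195312 = 2.8125 V.
Difference: 0.01152 V → 11.520 mV.

11.520 mV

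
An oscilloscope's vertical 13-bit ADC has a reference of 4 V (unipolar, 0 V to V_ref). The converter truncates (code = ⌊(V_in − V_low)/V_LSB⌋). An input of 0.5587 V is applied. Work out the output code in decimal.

LSB = 4 V / 8192 = 488.28 µV.
(0.5587 − 0) / 0.000488281 = 1144.218 LSBs.
So the output code is 1144.

code 1144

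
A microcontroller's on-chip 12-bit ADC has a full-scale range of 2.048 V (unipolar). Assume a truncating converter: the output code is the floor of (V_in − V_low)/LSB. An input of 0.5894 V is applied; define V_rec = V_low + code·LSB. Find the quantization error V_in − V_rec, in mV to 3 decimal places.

0.400 mV

One LSB is 2.048 V / 4096 = 0.500 mV.
(0.5894 − 0)/0.0005 = 1178.8000; ⌊·⌋ gives code 1178.
V_rec = 0 + 1178·0.0005 = 0.589 V.
Error = 0.5894 − 0.589 = 0.0004 V = 0.400 mV.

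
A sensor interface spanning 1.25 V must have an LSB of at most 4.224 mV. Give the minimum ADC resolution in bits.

9 bits

Number of steps required ≥ 1.25 V / 4.224 mV = 295.93.
Need 2^N ≥ 295.93; 2^8 = 256, 2^9 = 512.
Minimum N = 9.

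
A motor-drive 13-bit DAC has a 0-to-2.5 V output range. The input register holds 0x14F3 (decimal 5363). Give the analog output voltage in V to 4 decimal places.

1.6367 V

LSB = 2.5 V / 2^13 = 305.18 µV.
Code 0x14F3 = 5363 decimal.
V_out = 0 + 5363 × 0.000305176 V = 1.63666 V.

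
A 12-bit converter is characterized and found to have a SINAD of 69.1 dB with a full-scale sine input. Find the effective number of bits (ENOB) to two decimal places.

ENOB = (SINAD − 1.76) / 6.02 = (69.1 − 1.76)/6.02 = 11.186.

11.19 bits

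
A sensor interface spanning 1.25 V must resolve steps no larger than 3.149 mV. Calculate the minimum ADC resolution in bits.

Number of steps required ≥ 1.25 V / 3.149 mV = 396.95.
Need 2^N ≥ 396.95; 2^8 = 256, 2^9 = 512.
Minimum N = 9.

9 bits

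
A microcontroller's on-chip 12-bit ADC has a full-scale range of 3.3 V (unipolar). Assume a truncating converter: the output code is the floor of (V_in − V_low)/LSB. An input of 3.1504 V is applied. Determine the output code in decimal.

LSB = 3.3 V / 4096 = 0.806 mV.
(3.1504 − 0) / 0.000805664 = 3910.315 LSBs.
So the output code is 3910.

code 3910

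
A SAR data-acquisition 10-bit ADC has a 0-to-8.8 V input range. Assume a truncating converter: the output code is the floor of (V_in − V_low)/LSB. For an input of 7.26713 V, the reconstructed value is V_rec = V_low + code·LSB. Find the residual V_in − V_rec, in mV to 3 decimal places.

LSB = 8.8/2^10 = 8.594 mV.
(V_in − V_low)/LSB = (7.26713 − 0)/0.00859375 = 845.6297 → code 845 (floor).
Code 845 maps back to 0 + 845×0.00859375 V = 7.2617188 V.
V_in − V_rec = 0.00541125 V = 5.411 mV.

5.411 mV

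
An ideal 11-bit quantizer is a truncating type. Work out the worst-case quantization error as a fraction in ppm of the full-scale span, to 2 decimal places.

Truncating → worst-case error = 1 LSB = V_FS/2^11, so 1e+06/2048 = 488.281 ppm of full scale.

488.28 ppm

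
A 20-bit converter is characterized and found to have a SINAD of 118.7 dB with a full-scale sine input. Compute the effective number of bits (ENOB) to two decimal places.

ENOB = (SINAD − 1.76) / 6.02 = (118.7 − 1.76)/6.02 = 19.425.

19.43 bits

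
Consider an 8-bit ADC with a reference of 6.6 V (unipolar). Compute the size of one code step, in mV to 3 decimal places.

25.781 mV

Full-scale span = 6.6 V.
LSB = 6.6 / 2^8 = 6.6 / 256 = 0.0257812 V = 25.781 mV.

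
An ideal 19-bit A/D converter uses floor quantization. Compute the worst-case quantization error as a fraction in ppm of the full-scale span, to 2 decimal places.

1.91 ppm

Truncating → worst-case error = 1 LSB = V_FS/2^19, so 1e+06/524288 = 1.90735 ppm of full scale.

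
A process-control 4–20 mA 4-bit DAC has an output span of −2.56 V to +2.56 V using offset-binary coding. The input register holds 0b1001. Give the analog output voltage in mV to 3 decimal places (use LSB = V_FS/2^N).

320.000 mV

LSB = 5.12 V / 2^4 = 320.000 mV.
Code 0b1001 = 9 decimal.
V_out = (−2.56) + 9 × 0.32 V = 0.32 V.
= 320.000 mV.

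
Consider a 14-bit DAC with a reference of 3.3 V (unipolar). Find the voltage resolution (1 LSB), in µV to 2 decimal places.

Full-scale span = 3.3 V.
LSB = 3.3 / 2^14 = 3.3 / 16384 = 0.000201416 V = 201.42 µV.

201.42 µV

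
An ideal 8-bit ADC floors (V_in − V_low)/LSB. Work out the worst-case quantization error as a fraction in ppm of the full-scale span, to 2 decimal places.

3906.25 ppm

Truncating → worst-case error = 1 LSB = V_FS/2^8, so 1e+06/256 = 3906.25 ppm of full scale.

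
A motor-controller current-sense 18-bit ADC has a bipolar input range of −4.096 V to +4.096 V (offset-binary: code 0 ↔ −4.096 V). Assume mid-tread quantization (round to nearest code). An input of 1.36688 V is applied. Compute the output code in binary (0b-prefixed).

code 0b101010101011011100 (decimal 174812)

With 262144 levels over 8.192 V, one step is 31.25 µV.
(V_in − V_low)/LSB = (1.36688 − (−4.096)) / 3.125e-05 = 174812.160.
round(174812.160) = 174812.
In binary (0b-prefixed): 0b101010101011011100.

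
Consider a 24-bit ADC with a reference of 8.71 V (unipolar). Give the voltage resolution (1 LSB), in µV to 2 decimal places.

Full-scale span = 8.71 V.
LSB = 8.71 / 2^24 = 8.71 / 16777216 = 5.19156e-07 V = 0.52 µV.

0.52 µV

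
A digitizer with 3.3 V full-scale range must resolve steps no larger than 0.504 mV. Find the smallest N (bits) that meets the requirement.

Number of steps required ≥ 3.3 V / 0.504 mV = 6547.62.
Need 2^N ≥ 6547.62; 2^12 = 4096, 2^13 = 8192.
Minimum N = 13.

13 bits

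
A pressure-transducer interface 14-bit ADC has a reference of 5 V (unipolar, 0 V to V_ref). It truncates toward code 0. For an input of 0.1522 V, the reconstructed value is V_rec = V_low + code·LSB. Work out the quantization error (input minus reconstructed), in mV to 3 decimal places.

Step size: 5 V ÷ 2^14 = 305.18 µV.
(V_in − V_low)/LSB = (0.1522 − 0)/0.000305176 = 498.7290 → code 498 (floor).
Reconstructed: 0.15197754 V.
Error = 0.1522 − 0.15197754 = 0.000222461 V = 0.222 mV.

0.222 mV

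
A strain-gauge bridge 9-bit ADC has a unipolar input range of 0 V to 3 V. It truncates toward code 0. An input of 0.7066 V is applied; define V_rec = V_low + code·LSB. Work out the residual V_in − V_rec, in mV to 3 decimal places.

3.475 mV

Step size: 3 V ÷ 2^9 = 5.859 mV.
Scaled input = 120.5931 LSBs, so code = 120.
Code 120 maps back to 0 + 120×0.00585938 V = 0.703125 V.
Difference: 0.003475 V → 3.475 mV.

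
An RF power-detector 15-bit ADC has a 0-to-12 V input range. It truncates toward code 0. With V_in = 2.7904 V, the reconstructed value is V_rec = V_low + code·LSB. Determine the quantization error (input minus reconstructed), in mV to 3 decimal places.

Step size: 12 V ÷ 2^15 = 366.21 µV.
(2.7904 − 0)/0.000366211 = 7619.6523; ⌊·⌋ gives code 7619.
Code 7619 maps back to 0 + 7619×0.000366211 V = 2.7901611 V.
Error = 2.7904 − 2.7901611 = 0.000238867 V = 0.239 mV.

0.239 mV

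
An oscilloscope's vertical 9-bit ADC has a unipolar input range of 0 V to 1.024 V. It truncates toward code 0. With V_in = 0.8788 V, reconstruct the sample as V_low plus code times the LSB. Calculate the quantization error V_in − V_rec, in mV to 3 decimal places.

0.800 mV

Step size: 1.024 V ÷ 2^9 = 2.000 mV.
Scaled input = 439.4000 LSBs, so code = 439.
Code 439 maps back to 0 + 439×0.002 V = 0.878 V.
Difference: 0.0008 V → 0.800 mV.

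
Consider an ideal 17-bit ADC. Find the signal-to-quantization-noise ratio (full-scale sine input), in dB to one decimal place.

104.1 dB

SNR ≈ 6.02·N + 1.76 dB = 6.02·17 + 1.76 = 104.10 dB.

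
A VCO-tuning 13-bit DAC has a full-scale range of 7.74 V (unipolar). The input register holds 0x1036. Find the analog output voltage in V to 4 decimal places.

LSB = 7.74 V / 2^13 = 0.945 mV.
Code 0x1036 = 4150 decimal.
V_out = 0 + 4150 × 0.000944824 V = 3.92102 V.

3.9210 V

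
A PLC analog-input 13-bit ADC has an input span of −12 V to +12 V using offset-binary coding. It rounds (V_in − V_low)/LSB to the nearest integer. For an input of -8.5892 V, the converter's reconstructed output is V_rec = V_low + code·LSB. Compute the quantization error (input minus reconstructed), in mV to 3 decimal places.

One LSB is 24 V / 8192 = 2.930 mV.
(-8.5892 − (−12))/0.00292969 = 1164.2197; round gives code 1164.
Code 1164 maps back to (−12) + 1164×0.00292969 V = -8.5898438 V.
Error = -8.5892 − (−8.5898438) = 0.00064375 V = 0.644 mV.

0.644 mV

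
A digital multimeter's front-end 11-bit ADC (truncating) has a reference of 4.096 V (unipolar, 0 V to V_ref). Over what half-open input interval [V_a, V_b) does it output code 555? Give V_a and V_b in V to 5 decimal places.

[1.11000 V, 1.11200 V)

LSB = 4.096/2^11 = 2.000 mV.
V_a = V_low + 555·LSB = 1.11 V; V_b = V_low + 556·LSB = 1.112 V.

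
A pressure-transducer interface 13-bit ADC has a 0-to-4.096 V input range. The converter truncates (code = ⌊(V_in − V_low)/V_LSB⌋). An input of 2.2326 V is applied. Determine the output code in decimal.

code 4465

With 8192 levels over 4.096 V, one step is 0.500 mV.
(V_in − V_low)/LSB = (2.2326 − 0) / 0.0005 = 4465.200.
⌊·⌋(4465.200) = 4465.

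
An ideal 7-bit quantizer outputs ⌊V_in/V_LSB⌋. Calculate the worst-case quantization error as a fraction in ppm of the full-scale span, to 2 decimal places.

Truncating → worst-case error = 1 LSB = V_FS/2^7, so 1e+06/128 = 7812.5 ppm of full scale.

7812.50 ppm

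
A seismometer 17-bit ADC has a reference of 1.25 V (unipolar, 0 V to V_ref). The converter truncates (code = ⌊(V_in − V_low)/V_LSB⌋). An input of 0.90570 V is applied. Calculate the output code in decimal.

code 94969

Full-scale span = 1.25 V; LSB = 1.25/2^17 = 9.54 µV.
(0.90570 − 0) / 9.53674e-06 = 94969.528 LSBs.
So the output code is 94969.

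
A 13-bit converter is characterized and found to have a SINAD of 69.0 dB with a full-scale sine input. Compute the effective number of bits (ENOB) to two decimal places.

ENOB = (SINAD − 1.76) / 6.02 = (69.0 − 1.76)/6.02 = 11.169.

11.17 bits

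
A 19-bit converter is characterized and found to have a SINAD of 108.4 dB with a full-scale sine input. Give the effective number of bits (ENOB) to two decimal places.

17.71 bits

ENOB = (SINAD − 1.76) / 6.02 = (108.4 − 1.76)/6.02 = 17.714.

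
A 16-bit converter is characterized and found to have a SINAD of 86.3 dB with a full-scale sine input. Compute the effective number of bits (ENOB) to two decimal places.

ENOB = (SINAD − 1.76) / 6.02 = (86.3 − 1.76)/6.02 = 14.043.

14.04 bits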